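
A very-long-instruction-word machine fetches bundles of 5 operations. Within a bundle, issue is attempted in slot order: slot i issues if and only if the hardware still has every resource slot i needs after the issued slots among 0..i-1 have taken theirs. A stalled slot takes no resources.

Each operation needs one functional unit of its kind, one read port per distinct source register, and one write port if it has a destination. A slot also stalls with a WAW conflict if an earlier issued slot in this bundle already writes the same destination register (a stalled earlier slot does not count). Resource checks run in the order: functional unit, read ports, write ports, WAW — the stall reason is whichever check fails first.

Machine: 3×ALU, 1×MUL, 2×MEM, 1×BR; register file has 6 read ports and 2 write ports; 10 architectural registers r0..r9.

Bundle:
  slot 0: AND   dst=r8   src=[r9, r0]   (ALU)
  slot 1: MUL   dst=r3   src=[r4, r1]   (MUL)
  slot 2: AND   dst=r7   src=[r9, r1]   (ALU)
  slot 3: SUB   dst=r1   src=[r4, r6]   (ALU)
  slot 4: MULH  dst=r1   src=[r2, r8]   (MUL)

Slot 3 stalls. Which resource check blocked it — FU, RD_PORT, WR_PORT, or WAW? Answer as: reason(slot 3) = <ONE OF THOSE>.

[0] ALU needs rd=2 wr=1: ok; after: ALU=2 MUL=1 MEM=2 BR=1, R=4, W=1
[1] MUL needs rd=2 wr=1: ok; after: ALU=2 MUL=0 MEM=2 BR=1, R=2, W=0
[2] ALU needs rd=2 wr=1: WR_PORT; after: ALU=2 MUL=0 MEM=2 BR=1, R=2, W=0
[3] ALU needs rd=2 wr=1: WR_PORT; after: ALU=2 MUL=0 MEM=2 BR=1, R=2, W=0
[4] MUL needs rd=2 wr=1: FU; after: ALU=2 MUL=0 MEM=2 BR=1, R=2, W=0

reason(slot 3) = WR_PORT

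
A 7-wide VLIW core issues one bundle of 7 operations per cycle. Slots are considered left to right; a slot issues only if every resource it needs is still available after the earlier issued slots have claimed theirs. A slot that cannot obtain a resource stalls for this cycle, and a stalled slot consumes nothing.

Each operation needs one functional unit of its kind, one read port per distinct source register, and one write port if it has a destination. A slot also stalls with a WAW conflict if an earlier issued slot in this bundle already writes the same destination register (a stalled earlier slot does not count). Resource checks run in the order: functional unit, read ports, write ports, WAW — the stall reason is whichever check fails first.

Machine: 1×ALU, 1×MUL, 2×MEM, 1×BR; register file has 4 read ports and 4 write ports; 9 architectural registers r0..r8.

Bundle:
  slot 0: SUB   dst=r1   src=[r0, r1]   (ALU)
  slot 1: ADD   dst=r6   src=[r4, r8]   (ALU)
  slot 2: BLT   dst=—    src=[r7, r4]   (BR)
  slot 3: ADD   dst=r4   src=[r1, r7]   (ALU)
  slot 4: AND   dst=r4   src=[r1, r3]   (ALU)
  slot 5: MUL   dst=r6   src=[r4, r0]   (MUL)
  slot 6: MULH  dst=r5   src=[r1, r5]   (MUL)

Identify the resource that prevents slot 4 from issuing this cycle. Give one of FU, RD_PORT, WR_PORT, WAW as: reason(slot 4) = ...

reason(slot 4) = FU

slot 0 (ALU): ISSUE — free A0,Mu1,Ld2,B1 rp2 wp3
slot 1 (ALU): stall FU — free A0,Mu1,Ld2,B1 rp2 wp3
slot 2 (BR): ISSUE — free A0,Mu1,Ld2,B0 rp0 wp3
slot 3 (ALU): stall FU — free A0,Mu1,Ld2,B0 rp0 wp3
slot 4 (ALU): stall FU — free A0,Mu1,Ld2,B0 rp0 wp3
slot 5 (MUL): stall RD_PORT — free A0,Mu1,Ld2,B0 rp0 wp3
slot 6 (MUL): stall RD_PORT — free A0,Mu1,Ld2,B0 rp0 wp3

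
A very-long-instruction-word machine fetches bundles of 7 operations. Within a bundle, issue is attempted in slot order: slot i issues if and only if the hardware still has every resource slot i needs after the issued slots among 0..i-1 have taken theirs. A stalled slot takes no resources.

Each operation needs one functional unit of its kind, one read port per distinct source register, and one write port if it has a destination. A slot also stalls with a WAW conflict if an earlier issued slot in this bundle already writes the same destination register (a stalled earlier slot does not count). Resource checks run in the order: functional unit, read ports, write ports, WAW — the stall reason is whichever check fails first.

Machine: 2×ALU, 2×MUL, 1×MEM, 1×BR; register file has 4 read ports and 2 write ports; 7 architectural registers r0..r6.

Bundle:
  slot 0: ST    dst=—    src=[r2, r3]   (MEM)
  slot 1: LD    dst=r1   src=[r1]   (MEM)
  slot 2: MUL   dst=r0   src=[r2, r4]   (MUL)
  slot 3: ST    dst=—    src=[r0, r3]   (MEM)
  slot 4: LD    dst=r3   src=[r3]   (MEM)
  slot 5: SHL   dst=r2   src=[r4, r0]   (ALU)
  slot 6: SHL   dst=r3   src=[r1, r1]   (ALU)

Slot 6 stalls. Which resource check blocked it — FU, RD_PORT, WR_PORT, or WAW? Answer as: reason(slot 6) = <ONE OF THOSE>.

reason(slot 6) = RD_PORT

  0. MEM ⇒ go  {2A/2Mu/0Ld/1B | 2r 2w}
  1. MEM→r1 ⇒ no(FU)  {2A/2Mu/0Ld/1B | 2r 2w}
  2. MUL→r0 ⇒ go  {2A/1Mu/0Ld/1B | 0r 1w}
  3. MEM ⇒ no(FU)  {2A/1Mu/0Ld/1B | 0r 1w}
  4. MEM→r3 ⇒ no(FU)  {2A/1Mu/0Ld/1B | 0r 1w}
  5. ALU→r2 ⇒ no(RD_PORT)  {2A/1Mu/0Ld/1B | 0r 1w}
  6. ALU→r3 ⇒ no(RD_PORT)  {2A/1Mu/0Ld/1B | 0r 1w}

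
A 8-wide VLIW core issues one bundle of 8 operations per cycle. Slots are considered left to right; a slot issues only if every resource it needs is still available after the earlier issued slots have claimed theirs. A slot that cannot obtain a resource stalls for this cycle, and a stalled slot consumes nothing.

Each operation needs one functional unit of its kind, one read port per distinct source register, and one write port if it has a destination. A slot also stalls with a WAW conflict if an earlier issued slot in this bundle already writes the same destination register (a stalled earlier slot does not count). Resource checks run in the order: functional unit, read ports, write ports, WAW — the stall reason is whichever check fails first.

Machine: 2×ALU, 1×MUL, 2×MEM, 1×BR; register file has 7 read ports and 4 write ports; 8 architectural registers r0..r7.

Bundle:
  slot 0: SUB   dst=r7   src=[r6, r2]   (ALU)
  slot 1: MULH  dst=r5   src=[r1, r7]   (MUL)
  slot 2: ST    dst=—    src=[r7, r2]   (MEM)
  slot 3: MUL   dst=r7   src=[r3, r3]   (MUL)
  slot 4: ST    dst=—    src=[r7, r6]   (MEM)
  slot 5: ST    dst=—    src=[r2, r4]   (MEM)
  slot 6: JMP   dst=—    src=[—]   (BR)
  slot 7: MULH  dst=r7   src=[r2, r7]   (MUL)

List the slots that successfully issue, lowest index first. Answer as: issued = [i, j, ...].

#0 ALU src=r6,r2 dispatched  <A:1 Mu:1 Ld:2 B:1 rd:5 wr:3>
#1 MUL src=r1,r7 dispatched  <A:1 Mu:0 Ld:2 B:1 rd:3 wr:2>
#2 MEM src=r7,r2 dispatched  <A:1 Mu:0 Ld:1 B:1 rd:1 wr:2>
#3 MUL src=r3,r3 held:FU  <A:1 Mu:0 Ld:1 B:1 rd:1 wr:2>
#4 MEM src=r7,r6 held:RD_PORT  <A:1 Mu:0 Ld:1 B:1 rd:1 wr:2>
#5 MEM src=r2,r4 held:RD_PORT  <A:1 Mu:0 Ld:1 B:1 rd:1 wr:2>
#6 BR src=- dispatched  <A:1 Mu:0 Ld:1 B:0 rd:1 wr:2>
#7 MUL src=r2,r7 held:FU  <A:1 Mu:0 Ld:1 B:0 rd:1 wr:2>

issued = [0, 1, 2, 6]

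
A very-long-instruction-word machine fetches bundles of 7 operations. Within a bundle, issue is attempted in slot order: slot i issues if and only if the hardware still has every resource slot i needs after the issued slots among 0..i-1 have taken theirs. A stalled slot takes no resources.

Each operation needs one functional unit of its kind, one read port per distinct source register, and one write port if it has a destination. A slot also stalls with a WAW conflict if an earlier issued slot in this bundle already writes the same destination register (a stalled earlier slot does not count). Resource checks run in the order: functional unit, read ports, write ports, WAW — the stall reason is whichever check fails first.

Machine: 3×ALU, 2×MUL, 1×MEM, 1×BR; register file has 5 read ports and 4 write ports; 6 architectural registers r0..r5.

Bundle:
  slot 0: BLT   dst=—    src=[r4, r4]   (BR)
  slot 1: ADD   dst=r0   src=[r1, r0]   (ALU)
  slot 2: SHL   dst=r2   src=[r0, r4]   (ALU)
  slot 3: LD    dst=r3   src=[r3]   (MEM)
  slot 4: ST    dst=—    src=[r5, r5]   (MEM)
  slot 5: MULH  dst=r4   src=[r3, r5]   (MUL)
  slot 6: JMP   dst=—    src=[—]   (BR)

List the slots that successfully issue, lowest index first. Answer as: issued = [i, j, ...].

issued = [0, 1, 2]

(0) want 1×BR +1rd +0wr — yes → AL3|MU2|ME1|BR0|rd4|wr4
(1) want 1×ALU +2rd +1wr — yes → AL2|MU2|ME1|BR0|rd2|wr3
(2) want 1×ALU +2rd +1wr — yes → AL1|MU2|ME1|BR0|rd0|wr2
(3) want 1×MEM +1rd +1wr — RD_PORT → AL1|MU2|ME1|BR0|rd0|wr2
(4) want 1×MEM +1rd +0wr — RD_PORT → AL1|MU2|ME1|BR0|rd0|wr2
(5) want 1×MUL +2rd +1wr — RD_PORT → AL1|MU2|ME1|BR0|rd0|wr2
(6) want 1×BR +0rd +0wr — FU → AL1|MU2|ME1|BR0|rd0|wr2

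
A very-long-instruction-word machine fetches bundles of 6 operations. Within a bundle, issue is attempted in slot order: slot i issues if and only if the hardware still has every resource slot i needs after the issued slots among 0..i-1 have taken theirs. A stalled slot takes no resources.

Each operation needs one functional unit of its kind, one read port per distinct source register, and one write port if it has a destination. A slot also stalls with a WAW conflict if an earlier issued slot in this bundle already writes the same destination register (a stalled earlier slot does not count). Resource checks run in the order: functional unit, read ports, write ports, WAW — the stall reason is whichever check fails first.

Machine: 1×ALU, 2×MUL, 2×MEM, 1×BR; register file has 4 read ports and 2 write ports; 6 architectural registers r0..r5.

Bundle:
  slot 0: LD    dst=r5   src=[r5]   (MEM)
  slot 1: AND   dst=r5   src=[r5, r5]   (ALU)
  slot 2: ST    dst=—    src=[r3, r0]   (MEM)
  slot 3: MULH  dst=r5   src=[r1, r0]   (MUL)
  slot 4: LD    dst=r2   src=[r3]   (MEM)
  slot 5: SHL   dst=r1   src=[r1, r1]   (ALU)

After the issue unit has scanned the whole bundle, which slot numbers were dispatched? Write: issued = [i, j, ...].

issued = [0, 2, 5]

[0] MEM needs rd=1 wr=1: ok; after: ALU=1 MUL=2 MEM=1 BR=1, R=3, W=1
[1] ALU needs rd=1 wr=1: WAW; after: ALU=1 MUL=2 MEM=1 BR=1, R=3, W=1
[2] MEM needs rd=2 wr=0: ok; after: ALU=1 MUL=2 MEM=0 BR=1, R=1, W=1
[3] MUL needs rd=2 wr=1: RD_PORT; after: ALU=1 MUL=2 MEM=0 BR=1, R=1, W=1
[4] MEM needs rd=1 wr=1: FU; after: ALU=1 MUL=2 MEM=0 BR=1, R=1, W=1
[5] ALU needs rd=1 wr=1: ok; after: ALU=0 MUL=2 MEM=0 BR=1, R=0, W=0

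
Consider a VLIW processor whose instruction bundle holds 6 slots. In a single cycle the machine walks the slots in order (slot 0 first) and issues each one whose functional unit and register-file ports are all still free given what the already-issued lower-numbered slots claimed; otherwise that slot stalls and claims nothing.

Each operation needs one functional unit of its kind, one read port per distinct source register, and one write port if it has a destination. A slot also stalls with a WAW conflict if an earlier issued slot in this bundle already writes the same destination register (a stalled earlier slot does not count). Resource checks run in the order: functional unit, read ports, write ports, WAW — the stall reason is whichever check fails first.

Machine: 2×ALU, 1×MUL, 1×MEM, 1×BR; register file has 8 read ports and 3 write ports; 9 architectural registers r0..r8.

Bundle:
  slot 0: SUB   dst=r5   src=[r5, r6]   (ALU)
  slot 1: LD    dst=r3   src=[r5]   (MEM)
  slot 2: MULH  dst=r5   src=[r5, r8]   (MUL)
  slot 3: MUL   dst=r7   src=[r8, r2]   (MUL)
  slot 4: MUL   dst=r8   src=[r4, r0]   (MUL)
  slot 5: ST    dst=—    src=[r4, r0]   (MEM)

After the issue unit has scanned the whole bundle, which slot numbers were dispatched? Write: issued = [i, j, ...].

issued = [0, 1, 3]

#0 ALU src=r5,r6 dispatched  <A:1 Mu:1 Ld:1 B:1 rd:6 wr:2>
#1 MEM src=r5 dispatched  <A:1 Mu:1 Ld:0 B:1 rd:5 wr:1>
#2 MUL src=r5,r8 held:WAW  <A:1 Mu:1 Ld:0 B:1 rd:5 wr:1>
#3 MUL src=r8,r2 dispatched  <A:1 Mu:0 Ld:0 B:1 rd:3 wr:0>
#4 MUL src=r4,r0 held:FU  <A:1 Mu:0 Ld:0 B:1 rd:3 wr:0>
#5 MEM src=r4,r0 held:FU  <A:1 Mu:0 Ld:0 B:1 rd:3 wr:0>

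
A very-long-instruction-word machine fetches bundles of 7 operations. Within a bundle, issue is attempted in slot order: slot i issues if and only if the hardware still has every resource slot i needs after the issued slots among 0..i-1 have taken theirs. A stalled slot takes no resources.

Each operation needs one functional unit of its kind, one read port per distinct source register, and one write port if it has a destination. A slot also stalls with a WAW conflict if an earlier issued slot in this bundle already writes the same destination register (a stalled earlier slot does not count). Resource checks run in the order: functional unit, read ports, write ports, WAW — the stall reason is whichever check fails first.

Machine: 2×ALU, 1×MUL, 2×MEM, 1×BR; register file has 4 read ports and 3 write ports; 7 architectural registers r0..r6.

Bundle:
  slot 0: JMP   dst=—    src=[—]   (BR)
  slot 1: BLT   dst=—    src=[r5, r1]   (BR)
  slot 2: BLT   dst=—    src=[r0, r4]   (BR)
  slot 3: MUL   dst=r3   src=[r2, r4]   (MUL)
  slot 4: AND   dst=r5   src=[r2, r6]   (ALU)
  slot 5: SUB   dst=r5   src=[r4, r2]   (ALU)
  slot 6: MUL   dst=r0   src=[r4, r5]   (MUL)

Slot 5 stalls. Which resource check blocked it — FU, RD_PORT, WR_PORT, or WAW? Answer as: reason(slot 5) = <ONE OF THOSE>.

reason(slot 5) = RD_PORT

[0] BR needs rd=0 wr=0: ok; after: ALU=2 MUL=1 MEM=2 BR=0, R=4, W=3
[1] BR needs rd=2 wr=0: FU; after: ALU=2 MUL=1 MEM=2 BR=0, R=4, W=3
[2] BR needs rd=2 wr=0: FU; after: ALU=2 MUL=1 MEM=2 BR=0, R=4, W=3
[3] MUL needs rd=2 wr=1: ok; after: ALU=2 MUL=0 MEM=2 BR=0, R=2, W=2
[4] ALU needs rd=2 wr=1: ok; after: ALU=1 MUL=0 MEM=2 BR=0, R=0, W=1
[5] ALU needs rd=2 wr=1: RD_PORT; after: ALU=1 MUL=0 MEM=2 BR=0, R=0, W=1
[6] MUL needs rd=2 wr=1: FU; after: ALU=1 MUL=0 MEM=2 BR=0, R=0, W=1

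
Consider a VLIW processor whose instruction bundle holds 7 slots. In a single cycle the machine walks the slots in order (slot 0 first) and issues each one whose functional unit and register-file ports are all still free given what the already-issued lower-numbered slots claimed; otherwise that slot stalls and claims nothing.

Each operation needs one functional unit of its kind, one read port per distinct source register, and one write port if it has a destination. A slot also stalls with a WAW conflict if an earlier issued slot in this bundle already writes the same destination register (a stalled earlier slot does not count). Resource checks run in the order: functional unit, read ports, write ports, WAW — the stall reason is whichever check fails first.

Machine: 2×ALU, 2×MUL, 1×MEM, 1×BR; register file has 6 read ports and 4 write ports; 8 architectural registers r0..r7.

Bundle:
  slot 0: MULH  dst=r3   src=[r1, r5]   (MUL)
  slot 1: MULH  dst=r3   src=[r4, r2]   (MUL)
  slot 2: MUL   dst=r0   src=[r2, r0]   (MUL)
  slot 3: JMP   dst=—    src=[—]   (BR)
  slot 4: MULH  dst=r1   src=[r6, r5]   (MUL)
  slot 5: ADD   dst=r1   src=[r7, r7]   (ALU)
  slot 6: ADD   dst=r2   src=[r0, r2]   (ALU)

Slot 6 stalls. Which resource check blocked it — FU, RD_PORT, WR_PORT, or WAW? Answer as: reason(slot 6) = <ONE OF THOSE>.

(0) want 1×MUL +2rd +1wr — yes → AL2|MU1|ME1|BR1|rd4|wr3
(1) want 1×MUL +2rd +1wr — WAW → AL2|MU1|ME1|BR1|rd4|wr3
(2) want 1×MUL +2rd +1wr — yes → AL2|MU0|ME1|BR1|rd2|wr2
(3) want 1×BR +0rd +0wr — yes → AL2|MU0|ME1|BR0|rd2|wr2
(4) want 1×MUL +2rd +1wr — FU → AL2|MU0|ME1|BR0|rd2|wr2
(5) want 1×ALU +1rd +1wr — yes → AL1|MU0|ME1|BR0|rd1|wr1
(6) want 1×ALU +2rd +1wr — RD_PORT → AL1|MU0|ME1|BR0|rd1|wr1

reason(slot 6) = RD_PORT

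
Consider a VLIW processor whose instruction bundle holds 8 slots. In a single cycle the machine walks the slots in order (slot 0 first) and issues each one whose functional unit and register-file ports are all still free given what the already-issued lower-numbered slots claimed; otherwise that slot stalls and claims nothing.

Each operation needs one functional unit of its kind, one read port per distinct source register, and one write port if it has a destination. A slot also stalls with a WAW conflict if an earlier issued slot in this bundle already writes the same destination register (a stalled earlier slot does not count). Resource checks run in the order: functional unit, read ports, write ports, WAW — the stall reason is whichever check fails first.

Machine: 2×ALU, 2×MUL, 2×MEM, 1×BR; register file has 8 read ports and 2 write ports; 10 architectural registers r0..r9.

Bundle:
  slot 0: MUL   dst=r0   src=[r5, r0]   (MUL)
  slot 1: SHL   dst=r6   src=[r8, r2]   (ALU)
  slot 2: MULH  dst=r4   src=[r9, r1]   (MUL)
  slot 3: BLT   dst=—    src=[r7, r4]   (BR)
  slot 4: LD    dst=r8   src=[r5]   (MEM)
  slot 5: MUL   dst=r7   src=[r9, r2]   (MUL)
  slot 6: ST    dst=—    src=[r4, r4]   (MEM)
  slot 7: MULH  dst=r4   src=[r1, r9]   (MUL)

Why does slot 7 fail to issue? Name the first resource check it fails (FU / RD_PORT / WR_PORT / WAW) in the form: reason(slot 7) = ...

[0] MUL needs rd=2 wr=1: ok; after: ALU=2 MUL=1 MEM=2 BR=1, R=6, W=1
[1] ALU needs rd=2 wr=1: ok; after: ALU=1 MUL=1 MEM=2 BR=1, R=4, W=0
[2] MUL needs rd=2 wr=1: WR_PORT; after: ALU=1 MUL=1 MEM=2 BR=1, R=4, W=0
[3] BR needs rd=2 wr=0: ok; after: ALU=1 MUL=1 MEM=2 BR=0, R=2, W=0
[4] MEM needs rd=1 wr=1: WR_PORT; after: ALU=1 MUL=1 MEM=2 BR=0, R=2, W=0
[5] MUL needs rd=2 wr=1: WR_PORT; after: ALU=1 MUL=1 MEM=2 BR=0, R=2, W=0
[6] MEM needs rd=1 wr=0: ok; after: ALU=1 MUL=1 MEM=1 BR=0, R=1, W=0
[7] MUL needs rd=2 wr=1: RD_PORT; after: ALU=1 MUL=1 MEM=1 BR=0, R=1, W=0

reason(slot 7) = RD_PORT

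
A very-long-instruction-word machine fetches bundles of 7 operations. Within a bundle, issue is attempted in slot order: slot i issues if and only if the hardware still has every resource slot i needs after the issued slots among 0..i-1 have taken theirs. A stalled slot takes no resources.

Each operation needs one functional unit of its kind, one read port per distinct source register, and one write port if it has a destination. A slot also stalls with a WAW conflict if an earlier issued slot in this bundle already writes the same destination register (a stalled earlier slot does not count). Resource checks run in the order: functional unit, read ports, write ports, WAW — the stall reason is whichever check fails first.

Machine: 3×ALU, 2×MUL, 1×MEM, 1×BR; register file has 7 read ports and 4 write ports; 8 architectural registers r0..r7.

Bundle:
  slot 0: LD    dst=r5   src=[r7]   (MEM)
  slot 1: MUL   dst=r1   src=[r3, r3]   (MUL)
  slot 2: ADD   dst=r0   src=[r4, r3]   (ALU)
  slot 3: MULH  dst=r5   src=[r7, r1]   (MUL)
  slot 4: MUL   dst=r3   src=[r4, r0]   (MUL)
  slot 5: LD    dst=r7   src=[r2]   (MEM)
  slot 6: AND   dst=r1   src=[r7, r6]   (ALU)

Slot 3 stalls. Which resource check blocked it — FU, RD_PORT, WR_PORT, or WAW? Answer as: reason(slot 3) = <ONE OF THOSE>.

reason(slot 3) = WAW

  0. MEM→r5 ⇒ go  {3A/2Mu/0Ld/1B | 6r 3w}
  1. MUL→r1 ⇒ go  {3A/1Mu/0Ld/1B | 5r 2w}
  2. ALU→r0 ⇒ go  {2A/1Mu/0Ld/1B | 3r 1w}
  3. MUL→r5 ⇒ no(WAW)  {2A/1Mu/0Ld/1B | 3r 1w}
  4. MUL→r3 ⇒ go  {2A/0Mu/0Ld/1B | 1r 0w}
  5. MEM→r7 ⇒ no(FU)  {2A/0Mu/0Ld/1B | 1r 0w}
  6. ALU→r1 ⇒ no(RD_PORT)  {2A/0Mu/0Ld/1B | 1r 0w}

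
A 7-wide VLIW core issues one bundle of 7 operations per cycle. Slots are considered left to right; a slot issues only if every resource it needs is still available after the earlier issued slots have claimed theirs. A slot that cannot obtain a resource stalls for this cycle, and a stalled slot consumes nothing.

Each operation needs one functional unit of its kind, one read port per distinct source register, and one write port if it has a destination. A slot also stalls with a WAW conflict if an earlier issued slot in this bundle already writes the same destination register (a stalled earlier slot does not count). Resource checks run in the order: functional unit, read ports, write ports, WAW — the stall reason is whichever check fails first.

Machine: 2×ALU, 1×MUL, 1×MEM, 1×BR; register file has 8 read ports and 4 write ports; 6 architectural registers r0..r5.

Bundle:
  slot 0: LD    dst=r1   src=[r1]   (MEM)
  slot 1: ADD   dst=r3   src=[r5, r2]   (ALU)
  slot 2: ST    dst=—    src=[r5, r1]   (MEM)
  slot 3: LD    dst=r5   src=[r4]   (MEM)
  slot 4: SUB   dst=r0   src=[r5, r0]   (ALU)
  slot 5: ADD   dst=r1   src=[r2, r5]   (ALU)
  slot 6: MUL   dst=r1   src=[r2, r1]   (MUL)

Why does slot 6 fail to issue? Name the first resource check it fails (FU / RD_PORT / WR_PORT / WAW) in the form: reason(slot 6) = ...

  0. MEM→r1 ⇒ go  {2A/1Mu/0Ld/1B | 7r 3w}
  1. ALU→r3 ⇒ go  {1A/1Mu/0Ld/1B | 5r 2w}
  2. MEM ⇒ no(FU)  {1A/1Mu/0Ld/1B | 5r 2w}
  3. MEM→r5 ⇒ no(FU)  {1A/1Mu/0Ld/1B | 5r 2w}
  4. ALU→r0 ⇒ go  {0A/1Mu/0Ld/1B | 3r 1w}
  5. ALU→r1 ⇒ no(FU)  {0A/1Mu/0Ld/1B | 3r 1w}
  6. MUL→r1 ⇒ no(WAW)  {0A/1Mu/0Ld/1B | 3r 1w}

reason(slot 6) = WAW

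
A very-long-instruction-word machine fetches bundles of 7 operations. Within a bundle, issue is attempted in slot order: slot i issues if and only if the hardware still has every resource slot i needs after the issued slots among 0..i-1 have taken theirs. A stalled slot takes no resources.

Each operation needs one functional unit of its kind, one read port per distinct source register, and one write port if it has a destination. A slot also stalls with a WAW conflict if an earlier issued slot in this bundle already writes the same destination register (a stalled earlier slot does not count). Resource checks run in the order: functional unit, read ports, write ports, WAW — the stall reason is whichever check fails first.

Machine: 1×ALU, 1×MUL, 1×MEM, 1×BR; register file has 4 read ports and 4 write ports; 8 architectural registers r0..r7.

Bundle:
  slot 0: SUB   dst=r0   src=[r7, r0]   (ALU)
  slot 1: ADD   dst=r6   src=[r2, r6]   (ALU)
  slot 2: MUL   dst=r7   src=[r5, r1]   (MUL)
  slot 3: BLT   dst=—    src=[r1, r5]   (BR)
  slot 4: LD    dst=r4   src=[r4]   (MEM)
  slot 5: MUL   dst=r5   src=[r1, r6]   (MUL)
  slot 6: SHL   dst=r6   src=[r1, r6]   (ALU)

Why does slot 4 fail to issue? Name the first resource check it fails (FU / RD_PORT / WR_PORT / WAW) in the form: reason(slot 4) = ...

reason(slot 4) = RD_PORT

(0) want 1×ALU +2rd +1wr — yes → AL0|MU1|ME1|BR1|rd2|wr3
(1) want 1×ALU +2rd +1wr — FU → AL0|MU1|ME1|BR1|rd2|wr3
(2) want 1×MUL +2rd +1wr — yes → AL0|MU0|ME1|BR1|rd0|wr2
(3) want 1×BR +2rd +0wr — RD_PORT → AL0|MU0|ME1|BR1|rd0|wr2
(4) want 1×MEM +1rd +1wr — RD_PORT → AL0|MU0|ME1|BR1|rd0|wr2
(5) want 1×MUL +2rd +1wr — FU → AL0|MU0|ME1|BR1|rd0|wr2
(6) want 1×ALU +2rd +1wr — FU → AL0|MU0|ME1|BR1|rd0|wr2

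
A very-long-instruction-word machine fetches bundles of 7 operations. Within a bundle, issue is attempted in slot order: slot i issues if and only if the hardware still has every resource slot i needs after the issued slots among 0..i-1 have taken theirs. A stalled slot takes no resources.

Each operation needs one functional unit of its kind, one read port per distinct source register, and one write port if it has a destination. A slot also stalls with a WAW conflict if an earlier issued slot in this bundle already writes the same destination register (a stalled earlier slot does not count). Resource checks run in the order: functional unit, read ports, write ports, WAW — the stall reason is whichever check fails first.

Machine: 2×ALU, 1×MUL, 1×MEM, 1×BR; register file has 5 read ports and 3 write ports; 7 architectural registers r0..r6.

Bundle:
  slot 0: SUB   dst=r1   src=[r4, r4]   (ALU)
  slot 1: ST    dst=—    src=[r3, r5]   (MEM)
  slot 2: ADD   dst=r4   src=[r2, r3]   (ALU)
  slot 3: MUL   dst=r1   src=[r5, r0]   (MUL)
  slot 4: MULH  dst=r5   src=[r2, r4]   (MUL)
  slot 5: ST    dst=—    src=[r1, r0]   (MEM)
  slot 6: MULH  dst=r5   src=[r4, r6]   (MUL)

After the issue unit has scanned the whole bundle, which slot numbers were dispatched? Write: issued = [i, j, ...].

  0. ALU→r1 ⇒ go  {1A/1Mu/1Ld/1B | 4r 2w}
  1. MEM ⇒ go  {1A/1Mu/0Ld/1B | 2r 2w}
  2. ALU→r4 ⇒ go  {0A/1Mu/0Ld/1B | 0r 1w}
  3. MUL→r1 ⇒ no(RD_PORT)  {0A/1Mu/0Ld/1B | 0r 1w}
  4. MUL→r5 ⇒ no(RD_PORT)  {0A/1Mu/0Ld/1B | 0r 1w}
  5. MEM ⇒ no(FU)  {0A/1Mu/0Ld/1B | 0r 1w}
  6. MUL→r5 ⇒ no(RD_PORT)  {0A/1Mu/0Ld/1B | 0r 1w}

issued = [0, 1, 2]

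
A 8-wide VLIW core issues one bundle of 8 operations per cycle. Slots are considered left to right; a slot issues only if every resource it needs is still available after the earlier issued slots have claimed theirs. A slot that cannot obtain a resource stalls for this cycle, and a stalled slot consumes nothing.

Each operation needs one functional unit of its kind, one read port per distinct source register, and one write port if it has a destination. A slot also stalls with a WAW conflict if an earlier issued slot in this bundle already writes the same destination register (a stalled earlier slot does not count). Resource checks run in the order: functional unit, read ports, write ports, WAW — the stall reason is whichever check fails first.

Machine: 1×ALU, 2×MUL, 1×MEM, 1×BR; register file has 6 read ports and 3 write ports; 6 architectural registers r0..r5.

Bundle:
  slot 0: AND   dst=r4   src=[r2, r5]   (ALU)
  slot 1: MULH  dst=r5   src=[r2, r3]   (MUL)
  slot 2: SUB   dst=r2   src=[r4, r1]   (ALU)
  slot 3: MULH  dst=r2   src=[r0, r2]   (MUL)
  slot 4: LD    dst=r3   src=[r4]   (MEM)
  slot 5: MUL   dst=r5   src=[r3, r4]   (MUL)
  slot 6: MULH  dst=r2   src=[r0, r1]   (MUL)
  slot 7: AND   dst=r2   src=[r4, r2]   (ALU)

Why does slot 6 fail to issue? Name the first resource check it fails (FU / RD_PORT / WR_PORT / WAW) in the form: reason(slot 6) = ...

reason(slot 6) = FU

slot 0 (ALU): ISSUE — free A0,Mu2,Ld1,B1 rp4 wp2
slot 1 (MUL): ISSUE — free A0,Mu1,Ld1,B1 rp2 wp1
slot 2 (ALU): stall FU — free A0,Mu1,Ld1,B1 rp2 wp1
slot 3 (MUL): ISSUE — free A0,Mu0,Ld1,B1 rp0 wp0
slot 4 (MEM): stall RD_PORT — free A0,Mu0,Ld1,B1 rp0 wp0
slot 5 (MUL): stall FU — free A0,Mu0,Ld1,B1 rp0 wp0
slot 6 (MUL): stall FU — free A0,Mu0,Ld1,B1 rp0 wp0
slot 7 (ALU): stall FU — free A0,Mu0,Ld1,B1 rp0 wp0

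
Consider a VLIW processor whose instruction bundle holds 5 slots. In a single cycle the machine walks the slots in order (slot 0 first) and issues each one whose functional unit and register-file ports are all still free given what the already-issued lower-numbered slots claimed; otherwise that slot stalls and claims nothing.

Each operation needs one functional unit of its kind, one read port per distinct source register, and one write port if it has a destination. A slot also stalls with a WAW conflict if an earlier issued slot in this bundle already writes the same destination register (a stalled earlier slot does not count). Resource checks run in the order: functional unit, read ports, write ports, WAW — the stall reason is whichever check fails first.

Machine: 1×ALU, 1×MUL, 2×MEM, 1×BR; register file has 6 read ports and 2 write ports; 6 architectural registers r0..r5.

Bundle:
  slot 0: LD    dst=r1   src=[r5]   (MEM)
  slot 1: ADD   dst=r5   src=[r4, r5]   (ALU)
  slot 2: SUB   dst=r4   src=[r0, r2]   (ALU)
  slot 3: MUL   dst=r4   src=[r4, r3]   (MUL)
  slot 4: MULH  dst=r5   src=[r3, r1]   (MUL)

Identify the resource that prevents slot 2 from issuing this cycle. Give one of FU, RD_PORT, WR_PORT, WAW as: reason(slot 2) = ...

[0] MEM needs rd=1 wr=1: ok; after: ALU=1 MUL=1 MEM=1 BR=1, R=5, W=1
[1] ALU needs rd=2 wr=1: ok; after: ALU=0 MUL=1 MEM=1 BR=1, R=3, W=0
[2] ALU needs rd=2 wr=1: FU; after: ALU=0 MUL=1 MEM=1 BR=1, R=3, W=0
[3] MUL needs rd=2 wr=1: WR_PORT; after: ALU=0 MUL=1 MEM=1 BR=1, R=3, W=0
[4] MUL needs rd=2 wr=1: WR_PORT; after: ALU=0 MUL=1 MEM=1 BR=1, R=3, W=0

reason(slot 2) = FU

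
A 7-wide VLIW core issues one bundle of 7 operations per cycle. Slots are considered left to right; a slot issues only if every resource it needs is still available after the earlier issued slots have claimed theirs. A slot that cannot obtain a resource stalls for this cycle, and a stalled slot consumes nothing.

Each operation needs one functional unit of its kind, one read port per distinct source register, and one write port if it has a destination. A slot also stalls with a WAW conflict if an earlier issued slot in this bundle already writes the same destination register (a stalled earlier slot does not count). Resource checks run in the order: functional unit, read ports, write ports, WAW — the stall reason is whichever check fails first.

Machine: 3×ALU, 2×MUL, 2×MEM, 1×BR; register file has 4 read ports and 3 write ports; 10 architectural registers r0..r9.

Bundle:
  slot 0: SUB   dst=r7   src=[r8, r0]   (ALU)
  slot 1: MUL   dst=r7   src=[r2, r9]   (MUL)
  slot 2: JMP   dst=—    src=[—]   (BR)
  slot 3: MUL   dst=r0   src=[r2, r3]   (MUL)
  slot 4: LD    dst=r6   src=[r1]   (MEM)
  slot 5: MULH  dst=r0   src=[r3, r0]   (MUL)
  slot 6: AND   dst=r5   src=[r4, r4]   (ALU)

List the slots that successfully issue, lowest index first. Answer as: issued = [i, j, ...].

[0] ALU needs rd=2 wr=1: ok; after: ALU=2 MUL=2 MEM=2 BR=1, R=2, W=2
[1] MUL needs rd=2 wr=1: WAW; after: ALU=2 MUL=2 MEM=2 BR=1, R=2, W=2
[2] BR needs rd=0 wr=0: ok; after: ALU=2 MUL=2 MEM=2 BR=0, R=2, W=2
[3] MUL needs rd=2 wr=1: ok; after: ALU=2 MUL=1 MEM=2 BR=0, R=0, W=1
[4] MEM needs rd=1 wr=1: RD_PORT; after: ALU=2 MUL=1 MEM=2 BR=0, R=0, W=1
[5] MUL needs rd=2 wr=1: RD_PORT; after: ALU=2 MUL=1 MEM=2 BR=0, R=0, W=1
[6] ALU needs rd=1 wr=1: RD_PORT; after: ALU=2 MUL=1 MEM=2 BR=0, R=0, W=1

issued = [0, 2, 3]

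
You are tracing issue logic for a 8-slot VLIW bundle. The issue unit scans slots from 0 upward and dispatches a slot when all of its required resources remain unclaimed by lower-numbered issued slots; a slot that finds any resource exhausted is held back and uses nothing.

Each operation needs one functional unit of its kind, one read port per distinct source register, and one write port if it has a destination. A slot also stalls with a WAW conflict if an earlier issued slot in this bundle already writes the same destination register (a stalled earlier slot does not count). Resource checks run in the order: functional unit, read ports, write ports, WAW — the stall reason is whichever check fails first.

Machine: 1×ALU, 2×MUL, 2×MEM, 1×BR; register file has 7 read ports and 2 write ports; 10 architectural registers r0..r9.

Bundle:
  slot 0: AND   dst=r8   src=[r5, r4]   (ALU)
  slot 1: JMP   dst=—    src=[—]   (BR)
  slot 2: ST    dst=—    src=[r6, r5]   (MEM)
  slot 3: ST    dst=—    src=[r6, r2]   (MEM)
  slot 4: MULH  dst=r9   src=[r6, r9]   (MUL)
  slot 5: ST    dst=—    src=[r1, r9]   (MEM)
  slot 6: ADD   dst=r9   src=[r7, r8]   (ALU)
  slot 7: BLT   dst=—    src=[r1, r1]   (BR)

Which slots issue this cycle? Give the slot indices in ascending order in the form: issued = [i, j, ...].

issued = [0, 1, 2, 3]

slot 0 (ALU): ISSUE — free A0,Mu2,Ld2,B1 rp5 wp1
slot 1 (BR): ISSUE — free A0,Mu2,Ld2,B0 rp5 wp1
slot 2 (MEM): ISSUE — free A0,Mu2,Ld1,B0 rp3 wp1
slot 3 (MEM): ISSUE — free A0,Mu2,Ld0,B0 rp1 wp1
slot 4 (MUL): stall RD_PORT — free A0,Mu2,Ld0,B0 rp1 wp1
slot 5 (MEM): stall FU — free A0,Mu2,Ld0,B0 rp1 wp1
slot 6 (ALU): stall FU — free A0,Mu2,Ld0,B0 rp1 wp1
slot 7 (BR): stall FU — free A0,Mu2,Ld0,B0 rp1 wp1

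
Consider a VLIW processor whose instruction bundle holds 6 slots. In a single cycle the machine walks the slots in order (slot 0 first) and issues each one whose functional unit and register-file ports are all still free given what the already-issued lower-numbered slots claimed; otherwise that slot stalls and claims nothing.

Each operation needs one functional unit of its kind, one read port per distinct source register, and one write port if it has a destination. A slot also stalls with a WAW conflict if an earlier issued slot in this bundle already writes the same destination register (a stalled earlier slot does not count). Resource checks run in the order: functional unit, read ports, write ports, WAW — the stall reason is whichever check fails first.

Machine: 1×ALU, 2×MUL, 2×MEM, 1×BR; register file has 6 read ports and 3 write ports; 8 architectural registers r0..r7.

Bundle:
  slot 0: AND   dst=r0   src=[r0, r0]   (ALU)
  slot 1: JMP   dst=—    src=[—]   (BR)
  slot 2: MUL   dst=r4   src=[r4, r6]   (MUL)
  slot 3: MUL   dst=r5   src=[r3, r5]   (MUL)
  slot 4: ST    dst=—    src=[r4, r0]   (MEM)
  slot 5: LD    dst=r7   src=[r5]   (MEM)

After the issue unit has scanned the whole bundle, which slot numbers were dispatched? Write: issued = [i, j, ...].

[0] ALU needs rd=1 wr=1: ok; after: ALU=0 MUL=2 MEM=2 BR=1, R=5, W=2
[1] BR needs rd=0 wr=0: ok; after: ALU=0 MUL=2 MEM=2 BR=0, R=5, W=2
[2] MUL needs rd=2 wr=1: ok; after: ALU=0 MUL=1 MEM=2 BR=0, R=3, W=1
[3] MUL needs rd=2 wr=1: ok; after: ALU=0 MUL=0 MEM=2 BR=0, R=1, W=0
[4] MEM needs rd=2 wr=0: RD_PORT; after: ALU=0 MUL=0 MEM=2 BR=0, R=1, W=0
[5] MEM needs rd=1 wr=1: WR_PORT; after: ALU=0 MUL=0 MEM=2 BR=0, R=1, W=0

issued = [0, 1, 2, 3]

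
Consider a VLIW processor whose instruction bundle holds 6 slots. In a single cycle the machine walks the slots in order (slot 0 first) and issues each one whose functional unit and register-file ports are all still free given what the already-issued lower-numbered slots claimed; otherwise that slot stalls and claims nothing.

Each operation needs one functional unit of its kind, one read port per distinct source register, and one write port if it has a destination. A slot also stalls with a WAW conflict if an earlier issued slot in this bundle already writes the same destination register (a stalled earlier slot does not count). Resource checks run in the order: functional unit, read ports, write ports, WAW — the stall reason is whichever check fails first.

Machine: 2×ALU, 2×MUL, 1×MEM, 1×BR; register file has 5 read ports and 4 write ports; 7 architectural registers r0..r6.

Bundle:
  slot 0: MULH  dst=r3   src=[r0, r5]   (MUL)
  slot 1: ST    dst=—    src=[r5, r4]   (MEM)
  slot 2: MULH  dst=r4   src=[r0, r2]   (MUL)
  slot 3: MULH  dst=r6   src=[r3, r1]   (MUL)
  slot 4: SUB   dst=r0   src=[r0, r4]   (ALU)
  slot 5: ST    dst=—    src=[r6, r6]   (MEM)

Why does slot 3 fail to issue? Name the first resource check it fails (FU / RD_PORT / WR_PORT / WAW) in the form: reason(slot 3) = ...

slot 0 (MUL): ISSUE — free A2,Mu1,Ld1,B1 rp3 wp3
slot 1 (MEM): ISSUE — free A2,Mu1,Ld0,B1 rp1 wp3
slot 2 (MUL): stall RD_PORT — free A2,Mu1,Ld0,B1 rp1 wp3
slot 3 (MUL): stall RD_PORT — free A2,Mu1,Ld0,B1 rp1 wp3
slot 4 (ALU): stall RD_PORT — free A2,Mu1,Ld0,B1 rp1 wp3
slot 5 (MEM): stall FU — free A2,Mu1,Ld0,B1 rp1 wp3

reason(slot 3) = RD_PORT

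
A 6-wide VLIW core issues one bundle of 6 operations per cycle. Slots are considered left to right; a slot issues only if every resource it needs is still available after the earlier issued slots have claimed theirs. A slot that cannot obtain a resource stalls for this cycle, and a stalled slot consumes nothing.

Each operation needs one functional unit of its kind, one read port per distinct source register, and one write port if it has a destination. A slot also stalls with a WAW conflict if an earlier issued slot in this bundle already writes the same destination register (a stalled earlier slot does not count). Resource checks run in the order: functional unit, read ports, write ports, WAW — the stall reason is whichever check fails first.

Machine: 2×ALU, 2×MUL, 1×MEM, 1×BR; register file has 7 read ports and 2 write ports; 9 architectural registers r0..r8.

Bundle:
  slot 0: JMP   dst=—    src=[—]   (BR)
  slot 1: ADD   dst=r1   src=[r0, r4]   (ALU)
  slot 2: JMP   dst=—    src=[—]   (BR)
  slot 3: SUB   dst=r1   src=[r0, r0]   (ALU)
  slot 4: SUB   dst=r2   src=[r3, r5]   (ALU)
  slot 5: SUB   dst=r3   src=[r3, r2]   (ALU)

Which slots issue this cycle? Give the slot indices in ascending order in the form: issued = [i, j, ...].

issued = [0, 1, 4]

(0) want 1×BR +0rd +0wr — yes → AL2|MU2|ME1|BR0|rd7|wr2
(1) want 1×ALU +2rd +1wr — yes → AL1|MU2|ME1|BR0|rd5|wr1
(2) want 1×BR +0rd +0wr — FU → AL1|MU2|ME1|BR0|rd5|wr1
(3) want 1×ALU +1rd +1wr — WAW → AL1|MU2|ME1|BR0|rd5|wr1
(4) want 1×ALU +2rd +1wr — yes → AL0|MU2|ME1|BR0|rd3|wr0
(5) want 1×ALU +2rd +1wr — FU → AL0|MU2|ME1|BR0|rd3|wr0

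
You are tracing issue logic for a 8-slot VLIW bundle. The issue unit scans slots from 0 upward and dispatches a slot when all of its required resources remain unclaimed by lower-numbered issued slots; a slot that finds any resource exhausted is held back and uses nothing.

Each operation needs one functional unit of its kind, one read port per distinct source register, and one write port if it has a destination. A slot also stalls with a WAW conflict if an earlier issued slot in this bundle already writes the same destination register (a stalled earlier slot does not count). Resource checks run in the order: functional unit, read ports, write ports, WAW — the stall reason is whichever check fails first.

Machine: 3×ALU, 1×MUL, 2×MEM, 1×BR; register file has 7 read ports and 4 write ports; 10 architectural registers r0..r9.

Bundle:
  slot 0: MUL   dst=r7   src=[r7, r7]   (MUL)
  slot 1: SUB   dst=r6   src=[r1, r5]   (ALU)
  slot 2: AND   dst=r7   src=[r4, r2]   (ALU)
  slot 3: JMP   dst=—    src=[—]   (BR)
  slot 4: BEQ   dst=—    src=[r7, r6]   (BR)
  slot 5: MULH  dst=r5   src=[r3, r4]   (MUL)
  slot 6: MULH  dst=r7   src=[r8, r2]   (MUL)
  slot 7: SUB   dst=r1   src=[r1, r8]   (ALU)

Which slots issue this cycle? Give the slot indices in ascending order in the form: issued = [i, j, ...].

[0] MUL needs rd=1 wr=1: ok; after: ALU=3 MUL=0 MEM=2 BR=1, R=6, W=3
[1] ALU needs rd=2 wr=1: ok; after: ALU=2 MUL=0 MEM=2 BR=1, R=4, W=2
[2] ALU needs rd=2 wr=1: WAW; after: ALU=2 MUL=0 MEM=2 BR=1, R=4, W=2
[3] BR needs rd=0 wr=0: ok; after: ALU=2 MUL=0 MEM=2 BR=0, R=4, W=2
[4] BR needs rd=2 wr=0: FU; after: ALU=2 MUL=0 MEM=2 BR=0, R=4, W=2
[5] MUL needs rd=2 wr=1: FU; after: ALU=2 MUL=0 MEM=2 BR=0, R=4, W=2
[6] MUL needs rd=2 wr=1: FU; after: ALU=2 MUL=0 MEM=2 BR=0, R=4, W=2
[7] ALU needs rd=2 wr=1: ok; after: ALU=1 MUL=0 MEM=2 BR=0, R=2, W=1

issued = [0, 1, 3, 7]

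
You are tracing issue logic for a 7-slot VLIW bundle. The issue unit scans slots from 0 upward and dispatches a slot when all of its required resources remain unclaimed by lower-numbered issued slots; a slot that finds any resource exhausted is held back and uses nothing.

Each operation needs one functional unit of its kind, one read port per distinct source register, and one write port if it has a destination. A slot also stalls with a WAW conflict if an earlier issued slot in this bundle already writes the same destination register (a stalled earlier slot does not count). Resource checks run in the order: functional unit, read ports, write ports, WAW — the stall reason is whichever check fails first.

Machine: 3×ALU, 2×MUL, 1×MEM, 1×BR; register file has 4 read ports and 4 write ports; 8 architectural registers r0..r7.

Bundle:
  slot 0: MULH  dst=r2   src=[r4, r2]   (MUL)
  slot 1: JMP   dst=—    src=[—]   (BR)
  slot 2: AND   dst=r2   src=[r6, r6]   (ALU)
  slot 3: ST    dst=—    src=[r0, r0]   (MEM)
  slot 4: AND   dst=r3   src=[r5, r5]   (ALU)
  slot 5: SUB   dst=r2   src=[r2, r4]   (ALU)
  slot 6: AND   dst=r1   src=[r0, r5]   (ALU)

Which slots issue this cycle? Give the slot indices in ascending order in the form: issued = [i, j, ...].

(0) want 1×MUL +2rd +1wr — yes → AL3|MU1|ME1|BR1|rd2|wr3
(1) want 1×BR +0rd +0wr — yes → AL3|MU1|ME1|BR0|rd2|wr3
(2) want 1×ALU +1rd +1wr — WAW → AL3|MU1|ME1|BR0|rd2|wr3
(3) want 1×MEM +1rd +0wr — yes → AL3|MU1|ME0|BR0|rd1|wr3
(4) want 1×ALU +1rd +1wr — yes → AL2|MU1|ME0|BR0|rd0|wr2
(5) want 1×ALU +2rd +1wr — RD_PORT → AL2|MU1|ME0|BR0|rd0|wr2
(6) want 1×ALU +2rd +1wr — RD_PORT → AL2|MU1|ME0|BR0|rd0|wr2

issued = [0, 1, 3, 4]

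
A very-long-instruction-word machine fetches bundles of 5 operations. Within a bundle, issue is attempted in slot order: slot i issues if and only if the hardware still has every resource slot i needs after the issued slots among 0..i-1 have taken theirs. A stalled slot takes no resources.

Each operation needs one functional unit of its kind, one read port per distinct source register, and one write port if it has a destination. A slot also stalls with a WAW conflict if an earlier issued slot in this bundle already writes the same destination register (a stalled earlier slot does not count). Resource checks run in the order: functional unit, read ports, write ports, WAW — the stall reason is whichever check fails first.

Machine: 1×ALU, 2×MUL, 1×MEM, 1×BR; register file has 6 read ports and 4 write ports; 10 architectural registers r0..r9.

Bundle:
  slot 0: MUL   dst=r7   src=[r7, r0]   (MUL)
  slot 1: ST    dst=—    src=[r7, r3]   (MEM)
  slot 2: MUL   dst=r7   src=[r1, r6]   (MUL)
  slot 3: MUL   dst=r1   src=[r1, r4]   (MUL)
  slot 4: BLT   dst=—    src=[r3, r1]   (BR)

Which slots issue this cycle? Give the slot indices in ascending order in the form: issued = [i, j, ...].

issued = [0, 1, 3]

(0) want 1×MUL +2rd +1wr — yes → AL1|MU1|ME1|BR1|rd4|wr3
(1) want 1×MEM +2rd +0wr — yes → AL1|MU1|ME0|BR1|rd2|wr3
(2) want 1×MUL +2rd +1wr — WAW → AL1|MU1|ME0|BR1|rd2|wr3
(3) want 1×MUL +2rd +1wr — yes → AL1|MU0|ME0|BR1|rd0|wr2
(4) want 1×BR +2rd +0wr — RD_PORT → AL1|MU0|ME0|BR1|rd0|wr2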